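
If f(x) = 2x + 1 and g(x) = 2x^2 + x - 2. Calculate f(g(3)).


g(3) = 19
f(19) = 39

39


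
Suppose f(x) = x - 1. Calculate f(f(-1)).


f(-1) = -2
f(-2) = -3

-3


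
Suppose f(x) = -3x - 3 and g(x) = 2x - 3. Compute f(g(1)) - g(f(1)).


15


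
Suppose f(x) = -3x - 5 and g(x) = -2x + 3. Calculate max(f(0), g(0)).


f(0) = -5
g(0) = 3
max = 3

3


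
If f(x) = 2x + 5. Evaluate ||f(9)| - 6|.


f(9) = 23
|23| = 23
|23 - 6| = 17

17


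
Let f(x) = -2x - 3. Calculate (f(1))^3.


f(1) = -5
(-5)^3 = -125

-125


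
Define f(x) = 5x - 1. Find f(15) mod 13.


f(15) = 74
74 mod 13 = 9

9


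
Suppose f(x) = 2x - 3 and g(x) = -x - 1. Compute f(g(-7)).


g(-7) = 6
f(6) = 9

9


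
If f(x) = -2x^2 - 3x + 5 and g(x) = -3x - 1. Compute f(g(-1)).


g(-1) = 2
f(2) = (-2)*(2)^2 - 3*(2) + 5 = -9

-9


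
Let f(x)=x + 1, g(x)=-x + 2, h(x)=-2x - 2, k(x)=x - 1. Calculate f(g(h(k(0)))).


k(0) = -1
h(-1) = 0
g(0) = 2
f(2) = 3

3


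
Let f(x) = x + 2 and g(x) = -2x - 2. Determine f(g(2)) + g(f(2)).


f(g(2)) = -4
g(f(2)) = -10
Sum = -14

-14


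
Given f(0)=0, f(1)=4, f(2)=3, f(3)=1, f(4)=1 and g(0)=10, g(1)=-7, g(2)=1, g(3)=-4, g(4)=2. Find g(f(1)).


f(1) = 4
g(4) = 2

2


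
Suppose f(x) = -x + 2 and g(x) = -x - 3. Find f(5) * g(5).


f(5) = -3
g(5) = -8
Product = 24

24


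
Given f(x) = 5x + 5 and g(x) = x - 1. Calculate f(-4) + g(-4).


f(-4) = -15
g(-4) = -5
Sum = -20

-20


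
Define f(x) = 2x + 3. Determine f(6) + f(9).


f(6) = 15
f(9) = 21
Sum = 36

36


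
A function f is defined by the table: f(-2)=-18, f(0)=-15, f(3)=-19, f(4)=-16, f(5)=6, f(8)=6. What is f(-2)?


-18


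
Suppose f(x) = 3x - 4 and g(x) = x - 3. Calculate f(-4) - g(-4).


f(-4) = -16
g(-4) = -7
Difference = -9

-9


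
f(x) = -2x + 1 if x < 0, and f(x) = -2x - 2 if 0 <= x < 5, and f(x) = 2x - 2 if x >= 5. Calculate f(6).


6 satisfies x >= 5
f(6) = 10

10


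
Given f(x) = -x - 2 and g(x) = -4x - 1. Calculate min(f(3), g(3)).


f(3) = -5
g(3) = -13
min = -13

-13


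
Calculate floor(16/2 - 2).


6


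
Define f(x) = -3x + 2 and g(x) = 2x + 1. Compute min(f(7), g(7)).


f(7) = -19
g(7) = 15
min = -19

-19


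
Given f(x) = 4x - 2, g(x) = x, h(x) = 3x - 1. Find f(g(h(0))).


h(0) = -1
g(-1) = -1
f(-1) = -6

-6


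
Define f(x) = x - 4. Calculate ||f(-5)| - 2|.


f(-5) = -9
|-9| = 9
|9 - 2| = 7

7


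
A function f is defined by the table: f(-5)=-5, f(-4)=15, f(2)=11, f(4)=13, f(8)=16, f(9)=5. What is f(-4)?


15


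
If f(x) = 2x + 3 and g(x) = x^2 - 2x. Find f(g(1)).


g(1) = -1
f(-1) = 1

1


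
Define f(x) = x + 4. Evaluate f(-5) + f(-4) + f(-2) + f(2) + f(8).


f(-5) = -1
f(-4) = 0
f(-2) = 2
f(2) = 6
f(8) = 12
Sum = 19

19


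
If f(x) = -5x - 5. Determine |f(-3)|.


f(-3) = 10
|10| = 10

10


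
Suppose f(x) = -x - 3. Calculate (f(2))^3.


f(2) = -5
(-5)^3 = -125

-125


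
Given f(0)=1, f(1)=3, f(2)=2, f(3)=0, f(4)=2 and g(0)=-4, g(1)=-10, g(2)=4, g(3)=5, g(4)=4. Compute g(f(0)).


f(0) = 1
g(1) = -10

-10


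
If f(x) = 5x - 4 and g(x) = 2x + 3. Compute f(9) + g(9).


f(9) = 41
g(9) = 21
Sum = 62

62


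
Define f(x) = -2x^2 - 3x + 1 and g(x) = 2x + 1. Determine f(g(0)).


g(0) = 1
f(1) = (-2)*(1)^2 - 3*(1) + 1 = -4

-4


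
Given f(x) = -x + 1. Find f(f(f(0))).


f(0) = 1
f(1) = 0
f(0) = 1

1


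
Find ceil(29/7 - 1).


29/7 = 4.1429
4.1429 - 1 = 3.1429
ceil(3.1429) = 4

4


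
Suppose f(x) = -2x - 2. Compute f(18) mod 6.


f(18) = -38
-38 mod 6 = 4

4


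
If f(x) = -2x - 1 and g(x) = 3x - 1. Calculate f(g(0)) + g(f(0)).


f(g(0)) = 1
g(f(0)) = -4
Sum = -3

-3


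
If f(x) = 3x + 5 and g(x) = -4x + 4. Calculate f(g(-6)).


g(-6) = 28
f(28) = 89

89


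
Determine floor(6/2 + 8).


11


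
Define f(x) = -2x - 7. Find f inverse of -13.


Solve -2x - 7 = -13
x = (-13 + 7) / (-2) = 3

3


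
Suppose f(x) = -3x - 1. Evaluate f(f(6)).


f(6) = -19
f(-19) = 56

56


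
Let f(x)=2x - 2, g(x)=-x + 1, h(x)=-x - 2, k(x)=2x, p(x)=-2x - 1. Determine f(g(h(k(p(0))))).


p(0) = -1
k(-1) = -2
h(-2) = 0
g(0) = 1
f(1) = 0

0


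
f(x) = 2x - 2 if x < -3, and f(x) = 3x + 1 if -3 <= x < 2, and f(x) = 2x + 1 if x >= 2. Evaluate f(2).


2 satisfies x >= 2
f(2) = 5

5


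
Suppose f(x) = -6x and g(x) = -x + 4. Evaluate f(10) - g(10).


f(10) = -60
g(10) = -6
Difference = -54

-54


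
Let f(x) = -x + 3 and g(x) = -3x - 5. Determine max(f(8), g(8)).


-5


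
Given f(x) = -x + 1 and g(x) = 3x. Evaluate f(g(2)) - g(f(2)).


f(g(2)) = -5
g(f(2)) = -3
Difference = -2

-2


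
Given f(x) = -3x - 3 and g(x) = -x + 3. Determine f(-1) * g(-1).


f(-1) = 0
g(-1) = 4
Product = 0

0


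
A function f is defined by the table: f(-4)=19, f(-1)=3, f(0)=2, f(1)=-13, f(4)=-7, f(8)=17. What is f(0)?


Reading from the table at x = 0

2


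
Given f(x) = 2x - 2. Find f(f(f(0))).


f(0) = -2
f(-2) = -6
f(-6) = -14

-14


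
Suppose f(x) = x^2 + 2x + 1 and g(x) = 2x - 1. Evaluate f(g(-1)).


g(-1) = -3
f(-3) = 1*(-3)^2 + 2*(-3) + 1 = 4

4


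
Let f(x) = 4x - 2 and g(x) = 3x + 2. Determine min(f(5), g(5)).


f(5) = 18
g(5) = 17
min = 17

17


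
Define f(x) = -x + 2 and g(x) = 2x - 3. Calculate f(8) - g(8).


-19


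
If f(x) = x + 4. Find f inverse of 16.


Solve x + 4 = 16
x = (16 - 4) / 1 = 12

12


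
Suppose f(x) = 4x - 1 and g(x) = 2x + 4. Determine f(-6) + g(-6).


f(-6) = -25
g(-6) = -8
Sum = -33

-33


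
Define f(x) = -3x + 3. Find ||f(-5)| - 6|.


12


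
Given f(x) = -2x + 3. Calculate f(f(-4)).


-19


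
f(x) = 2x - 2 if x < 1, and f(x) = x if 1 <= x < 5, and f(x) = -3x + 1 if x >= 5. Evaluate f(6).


6 satisfies x >= 5
f(6) = -17

-17


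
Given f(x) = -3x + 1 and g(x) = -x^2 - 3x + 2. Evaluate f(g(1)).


7


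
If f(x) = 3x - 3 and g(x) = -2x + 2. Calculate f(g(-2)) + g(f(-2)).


f(g(-2)) = 15
g(f(-2)) = 20
Sum = 35

35


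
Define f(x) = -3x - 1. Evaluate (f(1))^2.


f(1) = -4
(-4)^2 = 16

16


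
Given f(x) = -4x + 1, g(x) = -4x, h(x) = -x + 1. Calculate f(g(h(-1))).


h(-1) = 2
g(2) = -8
f(-8) = 33

33


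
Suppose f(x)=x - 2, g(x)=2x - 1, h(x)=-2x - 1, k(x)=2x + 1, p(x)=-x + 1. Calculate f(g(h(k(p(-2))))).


p(-2) = 3
k(3) = 7
h(7) = -15
g(-15) = -31
f(-31) = -33

-33


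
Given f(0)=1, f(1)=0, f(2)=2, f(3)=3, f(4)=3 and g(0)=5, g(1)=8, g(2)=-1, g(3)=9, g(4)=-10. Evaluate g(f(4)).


f(4) = 3
g(3) = 9

9


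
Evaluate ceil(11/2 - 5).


11/2 = 5.5
5.5 - 5 = 0.5
ceil(0.5) = 1

1


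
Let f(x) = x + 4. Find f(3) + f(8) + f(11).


f(3) = 7
f(8) = 12
f(11) = 15
Sum = 34

34


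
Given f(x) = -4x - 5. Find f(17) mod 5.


2


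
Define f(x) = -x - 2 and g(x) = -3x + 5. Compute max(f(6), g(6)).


f(6) = -8
g(6) = -13
max = -8

-8


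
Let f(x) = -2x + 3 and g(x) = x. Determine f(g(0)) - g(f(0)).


0


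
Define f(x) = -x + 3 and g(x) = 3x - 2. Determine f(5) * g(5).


f(5) = -2
g(5) = 13
Product = -26

-26


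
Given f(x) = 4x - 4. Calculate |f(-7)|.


f(-7) = -32
|-32| = 32

32


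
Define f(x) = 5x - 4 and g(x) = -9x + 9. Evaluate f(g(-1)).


g(-1) = 18
f(18) = 86

86


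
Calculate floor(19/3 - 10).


19/3 = 6.3333
6.3333 - 10 = -3.6667
floor(-3.6667) = -4

-4


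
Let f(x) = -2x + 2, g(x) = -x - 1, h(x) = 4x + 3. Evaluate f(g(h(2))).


h(2) = 11
g(11) = -12
f(-12) = 26

26


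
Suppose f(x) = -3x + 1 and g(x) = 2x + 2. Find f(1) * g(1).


f(1) = -2
g(1) = 4
Product = -8

-8


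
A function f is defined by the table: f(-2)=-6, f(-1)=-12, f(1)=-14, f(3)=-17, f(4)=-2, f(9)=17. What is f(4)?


-2


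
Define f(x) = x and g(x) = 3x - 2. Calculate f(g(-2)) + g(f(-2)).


f(g(-2)) = -8
g(f(-2)) = -8
Sum = -16

-16


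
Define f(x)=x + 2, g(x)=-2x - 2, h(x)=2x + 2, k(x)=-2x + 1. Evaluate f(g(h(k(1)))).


k(1) = -1
h(-1) = 0
g(0) = -2
f(-2) = 0

0


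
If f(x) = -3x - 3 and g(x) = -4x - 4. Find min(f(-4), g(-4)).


9


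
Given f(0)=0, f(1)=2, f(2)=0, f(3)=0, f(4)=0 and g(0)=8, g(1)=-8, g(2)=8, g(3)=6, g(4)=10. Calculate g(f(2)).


f(2) = 0
g(0) = 8

8


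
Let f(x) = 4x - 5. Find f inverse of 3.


2


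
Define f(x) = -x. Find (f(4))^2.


f(4) = -4
(-4)^2 = 16

16


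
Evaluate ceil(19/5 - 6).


19/5 = 3.8
3.8 - 6 = -2.2
ceil(-2.2) = -2

-2


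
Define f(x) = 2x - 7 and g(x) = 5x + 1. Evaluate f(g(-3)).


-35


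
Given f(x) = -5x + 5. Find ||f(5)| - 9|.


f(5) = -20
|-20| = 20
|20 - 9| = 11

11


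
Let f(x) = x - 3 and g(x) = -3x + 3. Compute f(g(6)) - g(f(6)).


f(g(6)) = -18
g(f(6)) = -6
Difference = -12

-12


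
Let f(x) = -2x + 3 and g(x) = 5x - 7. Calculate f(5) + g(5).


f(5) = -7
g(5) = 18
Sum = 11

11


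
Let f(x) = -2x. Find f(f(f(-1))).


f(-1) = 2
f(2) = -4
f(-4) = 8

8


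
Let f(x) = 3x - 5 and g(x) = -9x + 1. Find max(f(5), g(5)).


f(5) = 10
g(5) = -44
max = 10

10


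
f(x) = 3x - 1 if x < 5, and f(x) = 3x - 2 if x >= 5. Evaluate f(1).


1 satisfies x < 5
f(1) = 2

2


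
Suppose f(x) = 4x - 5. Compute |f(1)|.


f(1) = -1
|-1| = 1

1


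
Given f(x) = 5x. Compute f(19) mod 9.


f(19) = 95
95 mod 9 = 5

5


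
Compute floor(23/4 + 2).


23/4 = 5.75
5.75 + 2 = 7.75
floor(7.75) = 7

7


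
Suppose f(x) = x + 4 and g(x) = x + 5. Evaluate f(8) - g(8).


f(8) = 12
g(8) = 13
Difference = -1

-1


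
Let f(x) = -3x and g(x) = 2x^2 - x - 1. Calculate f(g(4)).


g(4) = 27
f(27) = -81

-81


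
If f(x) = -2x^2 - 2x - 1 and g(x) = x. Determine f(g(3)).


-25


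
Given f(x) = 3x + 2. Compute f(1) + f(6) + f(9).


f(1) = 5
f(6) = 20
f(9) = 29
Sum = 54

54


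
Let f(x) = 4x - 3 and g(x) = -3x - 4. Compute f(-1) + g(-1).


f(-1) = -7
g(-1) = -1
Sum = -8

-8


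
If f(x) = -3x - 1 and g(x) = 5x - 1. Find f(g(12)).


g(12) = 59
f(59) = -178

-178


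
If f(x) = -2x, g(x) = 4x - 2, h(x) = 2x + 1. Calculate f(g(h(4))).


h(4) = 9
g(9) = 34
f(34) = -68

-68


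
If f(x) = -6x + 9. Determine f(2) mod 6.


f(2) = -3
-3 mod 6 = 3

3


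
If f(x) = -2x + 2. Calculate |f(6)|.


f(6) = -10
|-10| = 10

10


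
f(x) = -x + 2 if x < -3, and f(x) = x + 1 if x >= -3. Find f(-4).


-4 satisfies x < -3
f(-4) = 6

6


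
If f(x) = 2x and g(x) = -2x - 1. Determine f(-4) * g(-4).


-56


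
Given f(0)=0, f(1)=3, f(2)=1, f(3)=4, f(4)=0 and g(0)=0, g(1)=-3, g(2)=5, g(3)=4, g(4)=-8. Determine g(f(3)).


f(3) = 4
g(4) = -8

-8


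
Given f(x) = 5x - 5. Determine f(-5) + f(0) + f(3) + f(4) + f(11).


f(-5) = -30
f(0) = -5
f(3) = 10
f(4) = 15
f(11) = 50
Sum = 40

40


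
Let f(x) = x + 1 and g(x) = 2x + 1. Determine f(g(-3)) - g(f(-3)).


f(g(-3)) = -4
g(f(-3)) = -3
Difference = -1

-1


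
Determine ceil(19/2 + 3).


19/2 = 9.5
9.5 + 3 = 12.5
ceil(12.5) = 13

13


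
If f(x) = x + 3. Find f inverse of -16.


Solve x + 3 = -16
x = (-16 - 3) / 1 = -19

-19


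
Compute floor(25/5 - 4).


25/5 = 5
5 - 4 = 1
floor(1) = 1

1


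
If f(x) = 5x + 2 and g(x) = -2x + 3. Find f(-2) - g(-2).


f(-2) = -8
g(-2) = 7
Difference = -15

-15


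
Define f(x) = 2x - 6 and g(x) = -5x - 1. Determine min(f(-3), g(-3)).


f(-3) = -12
g(-3) = 14
min = -12

-12


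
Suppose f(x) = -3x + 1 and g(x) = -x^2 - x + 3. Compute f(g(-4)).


g(-4) = -9
f(-9) = 28

28


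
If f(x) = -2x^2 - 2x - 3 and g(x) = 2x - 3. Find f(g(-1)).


g(-1) = -5
f(-5) = (-2)*(-5)^2 - 2*(-5) - 3 = -43

-43


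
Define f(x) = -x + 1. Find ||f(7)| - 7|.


f(7) = -6
|-6| = 6
|6 - 7| = 1

1


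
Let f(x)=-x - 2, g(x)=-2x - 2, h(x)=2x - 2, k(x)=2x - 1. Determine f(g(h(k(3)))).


k(3) = 5
h(5) = 8
g(8) = -18
f(-18) = 16

16


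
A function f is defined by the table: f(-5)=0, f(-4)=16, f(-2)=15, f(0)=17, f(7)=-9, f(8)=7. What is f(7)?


Reading from the table at x = 7

-9


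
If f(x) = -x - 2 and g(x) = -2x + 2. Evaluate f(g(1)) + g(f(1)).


f(g(1)) = -2
g(f(1)) = 8
Sum = 6

6


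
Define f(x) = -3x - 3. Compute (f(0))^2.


f(0) = -3
(-3)^2 = 9

9


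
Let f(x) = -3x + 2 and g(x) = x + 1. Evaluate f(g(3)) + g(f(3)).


f(g(3)) = -10
g(f(3)) = -6
Sum = -16

-16


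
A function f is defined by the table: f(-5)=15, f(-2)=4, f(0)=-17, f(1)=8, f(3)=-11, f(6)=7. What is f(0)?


Reading from the table at x = 0

-17


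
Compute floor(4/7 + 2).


4/7 = 0.5714
0.5714 + 2 = 2.5714
floor(2.5714) = 2

2


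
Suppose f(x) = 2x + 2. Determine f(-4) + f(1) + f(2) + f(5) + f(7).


f(-4) = -6
f(1) = 4
f(2) = 6
f(5) = 12
f(7) = 16
Sum = 32

32


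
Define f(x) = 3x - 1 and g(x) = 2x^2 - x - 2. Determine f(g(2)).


g(2) = 4
f(4) = 11

11


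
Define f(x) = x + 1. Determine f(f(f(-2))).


f(-2) = -1
f(-1) = 0
f(0) = 1

1


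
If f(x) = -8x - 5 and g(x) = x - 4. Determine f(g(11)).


g(11) = 7
f(7) = -61

-61


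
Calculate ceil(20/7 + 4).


20/7 = 2.8571
2.8571 + 4 = 6.8571
ceil(6.8571) = 7

7


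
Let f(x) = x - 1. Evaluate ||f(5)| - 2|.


f(5) = 4
|4| = 4
|4 - 2| = 2

2


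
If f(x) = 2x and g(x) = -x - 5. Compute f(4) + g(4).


f(4) = 8
g(4) = -9
Sum = -1

-1


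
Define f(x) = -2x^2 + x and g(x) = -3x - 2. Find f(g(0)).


g(0) = -2
f(-2) = (-2)*(-2)^2 + 1*(-2) = -10

-10


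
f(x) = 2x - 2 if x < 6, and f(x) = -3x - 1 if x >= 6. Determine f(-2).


-6


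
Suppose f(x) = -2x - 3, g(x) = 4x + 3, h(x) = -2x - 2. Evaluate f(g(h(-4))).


h(-4) = 6
g(6) = 27
f(27) = -57

-57


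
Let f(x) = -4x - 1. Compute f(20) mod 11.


f(20) = -81
-81 mod 11 = 7

7


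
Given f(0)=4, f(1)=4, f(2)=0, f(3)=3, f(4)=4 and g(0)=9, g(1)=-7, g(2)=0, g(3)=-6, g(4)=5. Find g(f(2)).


f(2) = 0
g(0) = 9

9


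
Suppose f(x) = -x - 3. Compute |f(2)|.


f(2) = -5
|-5| = 5

5


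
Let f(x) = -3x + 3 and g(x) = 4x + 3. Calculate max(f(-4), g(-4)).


f(-4) = 15
g(-4) = -13
max = 15

15


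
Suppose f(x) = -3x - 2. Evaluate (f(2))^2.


f(2) = -8
(-8)^2 = 64

64


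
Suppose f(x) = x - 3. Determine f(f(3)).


f(3) = 0
f(0) = -3

-3


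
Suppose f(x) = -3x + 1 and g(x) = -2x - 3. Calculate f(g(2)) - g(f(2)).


f(g(2)) = 22
g(f(2)) = 7
Difference = 15

15


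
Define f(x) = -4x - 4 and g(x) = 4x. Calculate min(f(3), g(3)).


f(3) = -16
g(3) = 12
min = -16

-16


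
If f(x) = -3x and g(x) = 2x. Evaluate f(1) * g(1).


f(1) = -3
g(1) = 2
Product = -6

-6


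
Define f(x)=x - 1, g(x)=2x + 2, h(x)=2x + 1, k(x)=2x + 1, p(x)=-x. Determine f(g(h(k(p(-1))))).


p(-1) = 1
k(1) = 3
h(3) = 7
g(7) = 16
f(16) = 15

15


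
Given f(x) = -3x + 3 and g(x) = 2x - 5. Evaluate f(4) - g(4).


f(4) = -9
g(4) = 3
Difference = -12

-12


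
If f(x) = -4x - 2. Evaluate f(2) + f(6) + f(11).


-82


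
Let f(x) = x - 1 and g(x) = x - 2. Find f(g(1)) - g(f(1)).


f(g(1)) = -2
g(f(1)) = -2
Difference = 0

0


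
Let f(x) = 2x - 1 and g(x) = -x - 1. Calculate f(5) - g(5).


f(5) = 9
g(5) = -6
Difference = 15

15


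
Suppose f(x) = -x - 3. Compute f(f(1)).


f(1) = -4
f(-4) = 1

1


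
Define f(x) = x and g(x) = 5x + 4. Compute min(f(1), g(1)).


f(1) = 1
g(1) = 9
min = 1

1


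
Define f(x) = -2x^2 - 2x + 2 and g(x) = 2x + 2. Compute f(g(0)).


-10


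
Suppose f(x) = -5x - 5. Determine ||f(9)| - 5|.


f(9) = -50
|-50| = 50
|50 - 5| = 45

45


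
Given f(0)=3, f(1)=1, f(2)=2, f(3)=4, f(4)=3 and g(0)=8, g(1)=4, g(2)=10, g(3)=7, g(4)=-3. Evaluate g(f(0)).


f(0) = 3
g(3) = 7

7


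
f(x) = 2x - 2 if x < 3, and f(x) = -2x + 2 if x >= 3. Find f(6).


6 satisfies x >= 3
f(6) = -10

-10


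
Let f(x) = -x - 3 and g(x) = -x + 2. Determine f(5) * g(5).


f(5) = -8
g(5) = -3
Product = 24

24


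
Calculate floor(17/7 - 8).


17/7 = 2.4286
2.4286 - 8 = -5.5714
floor(-5.5714) = -6

-6


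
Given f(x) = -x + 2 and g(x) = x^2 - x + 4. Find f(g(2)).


g(2) = 6
f(6) = -4

-4


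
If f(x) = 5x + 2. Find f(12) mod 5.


f(12) = 62
62 mod 5 = 2

2


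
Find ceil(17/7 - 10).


17/7 = 2.4286
2.4286 - 10 = -7.5714
ceil(-7.5714) = -7

-7


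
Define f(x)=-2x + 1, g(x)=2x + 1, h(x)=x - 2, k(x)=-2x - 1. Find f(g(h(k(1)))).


k(1) = -3
h(-3) = -5
g(-5) = -9
f(-9) = 19

19


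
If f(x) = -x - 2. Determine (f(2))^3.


f(2) = -4
(-4)^3 = -64

-64


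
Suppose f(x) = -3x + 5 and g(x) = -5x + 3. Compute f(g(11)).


g(11) = -52
f(-52) = 161

161


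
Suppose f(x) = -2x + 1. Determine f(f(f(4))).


f(4) = -7
f(-7) = 15
f(15) = -29

-29


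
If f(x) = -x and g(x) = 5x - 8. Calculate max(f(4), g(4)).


f(4) = -4
g(4) = 12
max = 12

12


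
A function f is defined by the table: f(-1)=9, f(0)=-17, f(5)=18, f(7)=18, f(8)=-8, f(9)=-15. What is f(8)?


-8


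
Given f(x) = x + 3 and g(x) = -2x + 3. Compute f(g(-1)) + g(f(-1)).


f(g(-1)) = 8
g(f(-1)) = -1
Sum = 7

7


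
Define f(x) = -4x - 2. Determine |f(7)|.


f(7) = -30
|-30| = 30

30


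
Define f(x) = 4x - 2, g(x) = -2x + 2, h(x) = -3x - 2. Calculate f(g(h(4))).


h(4) = -14
g(-14) = 30
f(30) = 118

118


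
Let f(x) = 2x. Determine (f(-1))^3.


-8


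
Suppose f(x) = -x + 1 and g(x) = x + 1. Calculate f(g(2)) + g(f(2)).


f(g(2)) = -2
g(f(2)) = 0
Sum = -2

-2


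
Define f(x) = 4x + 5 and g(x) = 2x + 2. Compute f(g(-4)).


g(-4) = -6
f(-6) = -19

-19


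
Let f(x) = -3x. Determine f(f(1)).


f(1) = -3
f(-3) = 9

9


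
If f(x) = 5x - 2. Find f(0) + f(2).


f(0) = -2
f(2) = 8
Sum = 6

6


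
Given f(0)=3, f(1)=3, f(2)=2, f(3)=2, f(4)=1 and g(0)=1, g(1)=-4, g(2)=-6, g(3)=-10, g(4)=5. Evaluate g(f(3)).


f(3) = 2
g(2) = -6

-6


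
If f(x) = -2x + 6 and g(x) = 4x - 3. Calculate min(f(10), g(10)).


f(10) = -14
g(10) = 37
min = -14

-14


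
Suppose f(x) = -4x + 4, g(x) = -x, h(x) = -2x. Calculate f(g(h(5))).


h(5) = -10
g(-10) = 10
f(10) = -36

-36


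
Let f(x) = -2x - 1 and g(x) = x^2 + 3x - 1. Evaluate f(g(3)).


-35


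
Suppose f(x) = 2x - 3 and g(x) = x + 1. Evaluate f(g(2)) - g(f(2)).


1


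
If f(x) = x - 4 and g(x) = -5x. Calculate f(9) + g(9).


f(9) = 5
g(9) = -45
Sum = -40

-40


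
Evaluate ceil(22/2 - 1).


22/2 = 11
11 - 1 = 10
ceil(10) = 10

10


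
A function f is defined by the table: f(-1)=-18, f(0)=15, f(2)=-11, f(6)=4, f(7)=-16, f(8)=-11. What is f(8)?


Reading from the table at x = 8

-11


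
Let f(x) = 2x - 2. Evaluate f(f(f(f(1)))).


f(1) = 0
f(0) = -2
f(-2) = -6
f(-6) = -14

-14


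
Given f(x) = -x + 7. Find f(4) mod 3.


f(4) = 3
3 mod 3 = 0

0


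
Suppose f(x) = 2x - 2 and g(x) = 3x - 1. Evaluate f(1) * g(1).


f(1) = 0
g(1) = 2
Product = 0

0


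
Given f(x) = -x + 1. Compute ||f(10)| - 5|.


f(10) = -9
|-9| = 9
|9 - 5| = 4

4


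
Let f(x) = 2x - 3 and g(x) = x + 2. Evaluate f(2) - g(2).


-3


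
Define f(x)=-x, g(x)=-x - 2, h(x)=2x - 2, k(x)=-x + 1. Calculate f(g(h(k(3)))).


k(3) = -2
h(-2) = -6
g(-6) = 4
f(4) = -4

-4


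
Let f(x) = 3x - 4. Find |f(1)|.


f(1) = -1
|-1| = 1

1


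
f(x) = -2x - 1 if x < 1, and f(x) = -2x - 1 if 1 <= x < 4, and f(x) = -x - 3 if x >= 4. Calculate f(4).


4 satisfies x >= 4
f(4) = -7

-7


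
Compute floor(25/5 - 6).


25/5 = 5
5 - 6 = -1
floor(-1) = -1

-1


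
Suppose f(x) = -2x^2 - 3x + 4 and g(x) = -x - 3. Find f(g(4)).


-73


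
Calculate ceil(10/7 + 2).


10/7 = 1.4286
1.4286 + 2 = 3.4286
ceil(3.4286) = 4

4


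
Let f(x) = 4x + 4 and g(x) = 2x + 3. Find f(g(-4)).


g(-4) = -5
f(-5) = -16

-16


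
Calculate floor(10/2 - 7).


10/2 = 5
5 - 7 = -2
floor(-2) = -2

-2


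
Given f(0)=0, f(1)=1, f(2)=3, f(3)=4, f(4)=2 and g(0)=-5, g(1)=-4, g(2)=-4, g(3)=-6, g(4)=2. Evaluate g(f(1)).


f(1) = 1
g(1) = -4

-4


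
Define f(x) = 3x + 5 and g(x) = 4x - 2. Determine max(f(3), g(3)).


f(3) = 14
g(3) = 10
max = 14

14


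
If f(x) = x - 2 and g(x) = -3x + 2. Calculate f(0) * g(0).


f(0) = -2
g(0) = 2
Product = -4

-4


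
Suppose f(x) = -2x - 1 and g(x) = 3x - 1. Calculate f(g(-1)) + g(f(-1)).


f(g(-1)) = 7
g(f(-1)) = 2
Sum = 9

9


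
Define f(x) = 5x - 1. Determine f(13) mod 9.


1


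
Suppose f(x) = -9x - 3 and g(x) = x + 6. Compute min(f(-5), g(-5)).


1


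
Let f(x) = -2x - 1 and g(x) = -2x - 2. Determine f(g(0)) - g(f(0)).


f(g(0)) = 3
g(f(0)) = 0
Difference = 3

3


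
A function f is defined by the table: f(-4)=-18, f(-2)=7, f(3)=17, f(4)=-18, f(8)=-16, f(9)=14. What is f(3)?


17


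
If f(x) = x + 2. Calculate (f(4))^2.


f(4) = 6
(6)^2 = 36

36


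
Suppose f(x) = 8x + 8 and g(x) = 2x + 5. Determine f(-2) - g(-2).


f(-2) = -8
g(-2) = 1
Difference = -9

-9


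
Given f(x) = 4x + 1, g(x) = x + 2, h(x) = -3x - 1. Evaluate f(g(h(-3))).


h(-3) = 8
g(8) = 10
f(10) = 41

41


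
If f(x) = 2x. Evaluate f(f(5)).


f(5) = 10
f(10) = 20

20


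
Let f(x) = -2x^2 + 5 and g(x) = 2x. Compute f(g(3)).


g(3) = 6
f(6) = (-2)*(6)^2 + 5 = -67

-67


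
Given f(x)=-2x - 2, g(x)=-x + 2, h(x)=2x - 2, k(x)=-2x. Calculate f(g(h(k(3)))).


-34


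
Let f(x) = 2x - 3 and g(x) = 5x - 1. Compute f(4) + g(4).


f(4) = 5
g(4) = 19
Sum = 24

24


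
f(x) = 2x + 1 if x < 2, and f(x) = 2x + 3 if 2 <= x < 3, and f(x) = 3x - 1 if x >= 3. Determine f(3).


3 satisfies x >= 3
f(3) = 8

8


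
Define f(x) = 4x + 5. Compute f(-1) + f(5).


26


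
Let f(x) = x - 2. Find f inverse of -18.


Solve x - 2 = -18
x = (-18 + 2) / 1 = -16

-16


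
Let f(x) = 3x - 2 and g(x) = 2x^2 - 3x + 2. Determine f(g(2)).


g(2) = 4
f(4) = 10

10


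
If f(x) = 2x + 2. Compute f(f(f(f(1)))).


f(1) = 4
f(4) = 10
f(10) = 22
f(22) = 46

46


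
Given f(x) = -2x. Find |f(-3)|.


f(-3) = 6
|6| = 6

6


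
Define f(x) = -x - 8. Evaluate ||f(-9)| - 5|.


f(-9) = 1
|1| = 1
|1 - 5| = 4

4


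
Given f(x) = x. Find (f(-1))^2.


f(-1) = -1
(-1)^2 = 1

1


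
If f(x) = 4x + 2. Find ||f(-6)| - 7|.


f(-6) = -22
|-22| = 22
|22 - 7| = 15

15


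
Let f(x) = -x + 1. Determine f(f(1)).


f(1) = 0
f(0) = 1

1


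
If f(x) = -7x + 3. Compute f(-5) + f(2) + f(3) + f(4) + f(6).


f(-5) = 38
f(2) = -11
f(3) = -18
f(4) = -25
f(6) = -39
Sum = -55

-55


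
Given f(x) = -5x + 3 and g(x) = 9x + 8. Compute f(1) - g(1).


f(1) = -2
g(1) = 17
Difference = -19

-19


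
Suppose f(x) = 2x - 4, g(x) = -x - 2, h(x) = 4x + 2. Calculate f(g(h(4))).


h(4) = 18
g(18) = -20
f(-20) = -44

-44


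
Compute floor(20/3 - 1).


5


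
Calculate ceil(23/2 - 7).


5


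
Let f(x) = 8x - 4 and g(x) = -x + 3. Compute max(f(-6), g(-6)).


f(-6) = -52
g(-6) = 9
max = 9

9


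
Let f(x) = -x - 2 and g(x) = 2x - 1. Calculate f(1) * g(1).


-3


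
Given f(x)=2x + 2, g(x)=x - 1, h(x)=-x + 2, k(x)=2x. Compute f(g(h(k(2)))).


k(2) = 4
h(4) = -2
g(-2) = -3
f(-3) = -4

-4


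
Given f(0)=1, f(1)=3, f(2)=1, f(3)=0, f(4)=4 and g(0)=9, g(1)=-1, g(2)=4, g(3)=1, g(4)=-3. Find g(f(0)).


f(0) = 1
g(1) = -1

-1


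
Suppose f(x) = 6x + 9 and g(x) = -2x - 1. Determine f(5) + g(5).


f(5) = 39
g(5) = -11
Sum = 28

28


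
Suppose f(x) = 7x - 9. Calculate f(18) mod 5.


f(18) = 117
117 mod 5 = 2

2


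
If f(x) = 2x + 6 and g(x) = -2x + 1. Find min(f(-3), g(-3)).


f(-3) = 0
g(-3) = 7
min = 0

0


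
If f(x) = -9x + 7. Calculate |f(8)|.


f(8) = -65
|-65| = 65

65


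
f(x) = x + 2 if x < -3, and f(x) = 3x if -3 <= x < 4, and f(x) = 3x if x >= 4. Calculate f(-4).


-4 satisfies x < -3
f(-4) = -2

-2


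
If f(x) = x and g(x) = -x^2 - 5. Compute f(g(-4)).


g(-4) = -21
f(-21) = -21

-21


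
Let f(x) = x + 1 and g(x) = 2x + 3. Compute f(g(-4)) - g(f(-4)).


f(g(-4)) = -4
g(f(-4)) = -3
Difference = -1

-1


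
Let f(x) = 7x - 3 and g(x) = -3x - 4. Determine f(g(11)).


g(11) = -37
f(-37) = -262

-262


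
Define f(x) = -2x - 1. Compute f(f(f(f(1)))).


f(1) = -3
f(-3) = 5
f(5) = -11
f(-11) = 21

21


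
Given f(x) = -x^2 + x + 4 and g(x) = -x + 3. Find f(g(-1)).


g(-1) = 4
f(4) = (-1)*(4)^2 + 1*(4) + 4 = -8

-8


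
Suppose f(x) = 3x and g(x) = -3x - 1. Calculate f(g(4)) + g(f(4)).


-76


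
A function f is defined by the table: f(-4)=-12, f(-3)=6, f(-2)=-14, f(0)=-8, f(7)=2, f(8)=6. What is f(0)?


-8


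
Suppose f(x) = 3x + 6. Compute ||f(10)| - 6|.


f(10) = 36
|36| = 36
|36 - 6| = 30

30


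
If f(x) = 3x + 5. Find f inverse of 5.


Solve 3x + 5 = 5
x = (5 - 5) / 3 = 0

0


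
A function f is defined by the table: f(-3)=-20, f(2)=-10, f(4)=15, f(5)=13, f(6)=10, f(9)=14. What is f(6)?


Reading from the table at x = 6

10


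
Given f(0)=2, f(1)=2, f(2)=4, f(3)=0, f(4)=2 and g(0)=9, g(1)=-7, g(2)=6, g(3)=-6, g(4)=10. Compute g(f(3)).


9


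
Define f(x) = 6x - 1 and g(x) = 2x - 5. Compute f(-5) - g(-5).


f(-5) = -31
g(-5) = -15
Difference = -16

-16


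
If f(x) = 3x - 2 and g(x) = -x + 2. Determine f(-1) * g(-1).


f(-1) = -5
g(-1) = 3
Product = -15

-15


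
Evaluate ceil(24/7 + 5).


24/7 = 3.4286
3.4286 + 5 = 8.4286
ceil(8.4286) = 9

9


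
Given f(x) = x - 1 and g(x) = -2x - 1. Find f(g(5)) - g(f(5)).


f(g(5)) = -12
g(f(5)) = -9
Difference = -3

-3


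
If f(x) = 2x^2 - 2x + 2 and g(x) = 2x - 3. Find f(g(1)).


g(1) = -1
f(-1) = 2*(-1)^2 - 2*(-1) + 2 = 6

6


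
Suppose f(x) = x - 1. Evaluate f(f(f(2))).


-1


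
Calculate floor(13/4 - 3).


13/4 = 3.25
3.25 - 3 = 0.25
floor(0.25) = 0

0


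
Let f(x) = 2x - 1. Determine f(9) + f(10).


f(9) = 17
f(10) = 19
Sum = 36

36


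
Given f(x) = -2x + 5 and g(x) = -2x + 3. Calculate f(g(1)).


g(1) = 1
f(1) = 3

3


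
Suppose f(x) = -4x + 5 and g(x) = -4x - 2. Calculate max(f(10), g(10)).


f(10) = -35
g(10) = -42
max = -35

-35


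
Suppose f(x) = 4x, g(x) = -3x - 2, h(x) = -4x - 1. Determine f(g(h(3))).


h(3) = -13
g(-13) = 37
f(37) = 148

148


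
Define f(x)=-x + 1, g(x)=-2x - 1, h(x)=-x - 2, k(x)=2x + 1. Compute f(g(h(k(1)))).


k(1) = 3
h(3) = -5
g(-5) = 9
f(9) = -8

-8


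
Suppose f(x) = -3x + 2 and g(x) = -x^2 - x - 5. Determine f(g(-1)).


g(-1) = -5
f(-5) = 17

17


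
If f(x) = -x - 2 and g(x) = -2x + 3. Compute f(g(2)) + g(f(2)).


f(g(2)) = -1
g(f(2)) = 11
Sum = 10

10


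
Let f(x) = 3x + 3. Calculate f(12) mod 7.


4


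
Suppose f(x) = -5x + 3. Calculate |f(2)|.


f(2) = -7
|-7| = 7

7


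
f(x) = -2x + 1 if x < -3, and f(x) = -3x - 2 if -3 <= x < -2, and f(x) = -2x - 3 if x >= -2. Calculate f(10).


10 satisfies x >= -2
f(10) = -23

-23


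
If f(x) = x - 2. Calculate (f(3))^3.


f(3) = 1
(1)^3 = 1

1


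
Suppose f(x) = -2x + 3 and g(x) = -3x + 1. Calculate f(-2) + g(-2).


14


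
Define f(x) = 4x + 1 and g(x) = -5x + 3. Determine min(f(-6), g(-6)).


f(-6) = -23
g(-6) = 33
min = -23

-23


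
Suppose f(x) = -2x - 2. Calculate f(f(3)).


f(3) = -8
f(-8) = 14

14


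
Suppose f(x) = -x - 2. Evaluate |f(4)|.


f(4) = -6
|-6| = 6

6


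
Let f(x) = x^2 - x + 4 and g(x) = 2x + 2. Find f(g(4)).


g(4) = 10
f(10) = 1*(10)^2 - 1*(10) + 4 = 94

94


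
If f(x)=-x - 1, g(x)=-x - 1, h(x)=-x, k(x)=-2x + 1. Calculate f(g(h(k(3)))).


k(3) = -5
h(-5) = 5
g(5) = -6
f(-6) = 5

5


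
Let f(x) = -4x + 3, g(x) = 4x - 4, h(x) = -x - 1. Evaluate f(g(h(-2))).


3


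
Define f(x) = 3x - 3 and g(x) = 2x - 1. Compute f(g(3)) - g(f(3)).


f(g(3)) = 12
g(f(3)) = 11
Difference = 1

1


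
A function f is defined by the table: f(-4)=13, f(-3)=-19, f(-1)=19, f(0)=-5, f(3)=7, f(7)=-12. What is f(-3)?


-19


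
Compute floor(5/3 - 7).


5/3 = 1.6667
1.6667 - 7 = -5.3333
floor(-5.3333) = -6

-6


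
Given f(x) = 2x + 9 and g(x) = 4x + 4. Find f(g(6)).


g(6) = 28
f(28) = 65

65


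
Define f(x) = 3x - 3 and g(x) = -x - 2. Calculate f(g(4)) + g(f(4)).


-32


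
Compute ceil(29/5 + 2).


29/5 = 5.8
5.8 + 2 = 7.8
ceil(7.8) = 8

8


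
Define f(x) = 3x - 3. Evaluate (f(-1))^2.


36


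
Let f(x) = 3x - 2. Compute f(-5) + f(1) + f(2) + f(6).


f(-5) = -17
f(1) = 1
f(2) = 4
f(6) = 16
Sum = 4

4


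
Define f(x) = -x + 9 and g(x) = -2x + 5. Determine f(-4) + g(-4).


f(-4) = 13
g(-4) = 13
Sum = 26

26


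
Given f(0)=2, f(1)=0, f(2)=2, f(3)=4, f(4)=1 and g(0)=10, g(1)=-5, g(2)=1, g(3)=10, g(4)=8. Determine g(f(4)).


f(4) = 1
g(1) = -5

-5


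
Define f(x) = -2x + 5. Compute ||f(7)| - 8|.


f(7) = -9
|-9| = 9
|9 - 8| = 1

1


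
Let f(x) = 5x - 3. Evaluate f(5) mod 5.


f(5) = 22
22 mod 5 = 2

2


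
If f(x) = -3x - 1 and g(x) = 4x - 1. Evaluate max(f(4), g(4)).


f(4) = -13
g(4) = 15
max = 15

15


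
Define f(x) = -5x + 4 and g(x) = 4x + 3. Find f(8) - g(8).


f(8) = -36
g(8) = 35
Difference = -71

-71


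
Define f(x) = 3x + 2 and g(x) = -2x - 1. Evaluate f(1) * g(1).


f(1) = 5
g(1) = -3
Product = -15

-15


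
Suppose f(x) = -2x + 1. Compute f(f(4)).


f(4) = -7
f(-7) = 15

15


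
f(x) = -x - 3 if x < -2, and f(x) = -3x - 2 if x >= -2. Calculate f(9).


9 satisfies x >= -2
f(9) = -29

-29


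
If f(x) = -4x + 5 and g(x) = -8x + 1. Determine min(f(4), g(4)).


f(4) = -11
g(4) = -31
min = -31

-31


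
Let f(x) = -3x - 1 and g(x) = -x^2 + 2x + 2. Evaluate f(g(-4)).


g(-4) = -22
f(-22) = 65

65


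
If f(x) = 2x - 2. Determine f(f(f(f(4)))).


34


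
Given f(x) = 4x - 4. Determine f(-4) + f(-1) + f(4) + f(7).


f(-4) = -20
f(-1) = -8
f(4) = 12
f(7) = 24
Sum = 8

8


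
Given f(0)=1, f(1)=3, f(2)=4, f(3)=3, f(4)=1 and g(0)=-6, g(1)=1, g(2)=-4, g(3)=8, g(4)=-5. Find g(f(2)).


f(2) = 4
g(4) = -5

-5


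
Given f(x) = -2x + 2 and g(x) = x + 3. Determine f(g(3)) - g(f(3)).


f(g(3)) = -10
g(f(3)) = -1
Difference = -9

-9


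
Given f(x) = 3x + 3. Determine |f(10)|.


f(10) = 33
|33| = 33

33


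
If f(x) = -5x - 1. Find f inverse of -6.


Solve -5x - 1 = -6
x = (-6 + 1) / (-5) = 1

1


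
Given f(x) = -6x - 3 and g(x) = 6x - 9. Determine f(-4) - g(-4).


54


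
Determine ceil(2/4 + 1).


2


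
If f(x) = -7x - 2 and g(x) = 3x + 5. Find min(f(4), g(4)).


-30


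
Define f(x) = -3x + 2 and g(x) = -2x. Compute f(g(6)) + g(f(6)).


f(g(6)) = 38
g(f(6)) = 32
Sum = 70

70


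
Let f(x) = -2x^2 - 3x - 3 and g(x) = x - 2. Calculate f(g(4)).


-17


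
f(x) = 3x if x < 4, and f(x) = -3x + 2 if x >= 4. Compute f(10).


10 satisfies x >= 4
f(10) = -28

-28


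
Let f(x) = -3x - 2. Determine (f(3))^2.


f(3) = -11
(-11)^2 = 121

121


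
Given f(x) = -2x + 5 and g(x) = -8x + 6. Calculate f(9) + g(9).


f(9) = -13
g(9) = -66
Sum = -79

-79


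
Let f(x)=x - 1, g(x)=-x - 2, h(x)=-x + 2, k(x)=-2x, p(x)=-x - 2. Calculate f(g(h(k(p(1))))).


p(1) = -3
k(-3) = 6
h(6) = -4
g(-4) = 2
f(2) = 1

1


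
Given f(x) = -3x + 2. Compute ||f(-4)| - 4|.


f(-4) = 14
|14| = 14
|14 - 4| = 10

10


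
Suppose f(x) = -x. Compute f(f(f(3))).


f(3) = -3
f(-3) = 3
f(3) = -3

-3


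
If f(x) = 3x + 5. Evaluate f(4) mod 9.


f(4) = 17
17 mod 9 = 8

8


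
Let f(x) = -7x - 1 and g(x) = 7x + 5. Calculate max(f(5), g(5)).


f(5) = -36
g(5) = 40
max = 40

40


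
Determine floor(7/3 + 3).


5


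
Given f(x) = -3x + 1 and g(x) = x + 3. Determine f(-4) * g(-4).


f(-4) = 13
g(-4) = -1
Product = -13

-13


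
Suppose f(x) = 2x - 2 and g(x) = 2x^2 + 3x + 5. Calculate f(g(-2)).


12


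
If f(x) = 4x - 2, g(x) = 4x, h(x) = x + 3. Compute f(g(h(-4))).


h(-4) = -1
g(-1) = -4
f(-4) = -18

-18


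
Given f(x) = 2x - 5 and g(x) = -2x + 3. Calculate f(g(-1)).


g(-1) = 5
f(5) = 5

5


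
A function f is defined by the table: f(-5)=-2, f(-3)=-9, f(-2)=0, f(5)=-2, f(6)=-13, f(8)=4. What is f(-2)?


Reading from the table at x = -2

0


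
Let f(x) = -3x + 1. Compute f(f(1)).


f(1) = -2
f(-2) = 7

7


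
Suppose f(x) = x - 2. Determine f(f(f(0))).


-6


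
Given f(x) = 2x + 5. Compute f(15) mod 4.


3


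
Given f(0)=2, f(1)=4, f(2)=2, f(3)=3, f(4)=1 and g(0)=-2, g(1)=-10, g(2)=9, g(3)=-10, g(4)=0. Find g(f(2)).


f(2) = 2
g(2) = 9

9


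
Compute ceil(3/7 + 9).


3/7 = 0.4286
0.4286 + 9 = 9.4286
ceil(9.4286) = 10

10


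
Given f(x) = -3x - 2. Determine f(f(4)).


f(4) = -14
f(-14) = 40

40


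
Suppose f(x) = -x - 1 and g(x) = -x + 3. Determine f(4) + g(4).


-6


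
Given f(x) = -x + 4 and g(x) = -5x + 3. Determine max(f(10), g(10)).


f(10) = -6
g(10) = -47
max = -6

-6


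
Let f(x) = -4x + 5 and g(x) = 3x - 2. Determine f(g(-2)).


g(-2) = -8
f(-8) = 37

37


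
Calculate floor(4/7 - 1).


-1


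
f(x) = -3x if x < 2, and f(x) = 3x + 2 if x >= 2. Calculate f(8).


8 satisfies x >= 2
f(8) = 26

26


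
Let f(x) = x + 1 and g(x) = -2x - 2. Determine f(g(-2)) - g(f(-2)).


f(g(-2)) = 3
g(f(-2)) = 0
Difference = 3

3


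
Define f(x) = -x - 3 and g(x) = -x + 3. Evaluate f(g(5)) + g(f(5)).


10


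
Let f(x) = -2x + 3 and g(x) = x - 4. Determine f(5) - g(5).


f(5) = -7
g(5) = 1
Difference = -8

-8


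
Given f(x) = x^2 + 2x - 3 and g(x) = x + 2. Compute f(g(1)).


g(1) = 3
f(3) = 1*(3)^2 + 2*(3) - 3 = 12

12


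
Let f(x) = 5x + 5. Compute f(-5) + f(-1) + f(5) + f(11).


f(-5) = -20
f(-1) = 0
f(5) = 30
f(11) = 60
Sum = 70

70


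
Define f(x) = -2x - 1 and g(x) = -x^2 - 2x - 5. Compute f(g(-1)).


g(-1) = -4
f(-4) = 7

7


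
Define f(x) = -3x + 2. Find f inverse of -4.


Solve -3x + 2 = -4
x = (-4 - 2) / (-3) = 2

2


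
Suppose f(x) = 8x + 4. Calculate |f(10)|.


f(10) = 84
|84| = 84

84


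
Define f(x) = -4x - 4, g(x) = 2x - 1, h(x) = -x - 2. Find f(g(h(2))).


h(2) = -4
g(-4) = -9
f(-9) = 32

32


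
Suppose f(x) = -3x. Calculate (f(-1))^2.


9


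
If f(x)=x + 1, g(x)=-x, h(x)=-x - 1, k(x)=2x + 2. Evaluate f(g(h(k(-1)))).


k(-1) = 0
h(0) = -1
g(-1) = 1
f(1) = 2

2


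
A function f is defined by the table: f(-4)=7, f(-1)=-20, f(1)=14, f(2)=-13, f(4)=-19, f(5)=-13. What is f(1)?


Reading from the table at x = 1

14


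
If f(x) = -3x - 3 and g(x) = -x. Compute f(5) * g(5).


90


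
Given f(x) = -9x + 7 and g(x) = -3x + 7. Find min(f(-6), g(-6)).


25


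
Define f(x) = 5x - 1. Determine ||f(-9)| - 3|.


43


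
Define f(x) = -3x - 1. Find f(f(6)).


f(6) = -19
f(-19) = 56

56


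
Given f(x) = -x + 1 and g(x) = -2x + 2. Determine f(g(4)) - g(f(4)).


f(g(4)) = 7
g(f(4)) = 8
Difference = -1

-1


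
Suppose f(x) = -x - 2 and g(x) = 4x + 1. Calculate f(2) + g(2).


5


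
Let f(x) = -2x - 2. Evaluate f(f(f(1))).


-14


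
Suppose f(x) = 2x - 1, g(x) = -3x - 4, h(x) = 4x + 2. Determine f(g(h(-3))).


h(-3) = -10
g(-10) = 26
f(26) = 51

51


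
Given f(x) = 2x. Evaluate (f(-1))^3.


-8


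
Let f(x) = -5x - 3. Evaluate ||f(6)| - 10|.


f(6) = -33
|-33| = 33
|33 - 10| = 23

23


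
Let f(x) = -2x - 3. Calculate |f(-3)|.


f(-3) = 3
|3| = 3

3


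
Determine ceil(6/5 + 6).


6/5 = 1.2
1.2 + 6 = 7.2
ceil(7.2) = 8

8


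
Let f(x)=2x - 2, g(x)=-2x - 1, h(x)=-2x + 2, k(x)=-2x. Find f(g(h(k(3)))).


k(3) = -6
h(-6) = 14
g(14) = -29
f(-29) = -60

-60


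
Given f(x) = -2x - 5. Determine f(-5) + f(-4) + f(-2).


f(-5) = 5
f(-4) = 3
f(-2) = -1
Sum = 7

7


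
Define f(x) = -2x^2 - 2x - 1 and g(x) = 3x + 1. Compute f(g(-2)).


g(-2) = -5
f(-5) = (-2)*(-5)^2 - 2*(-5) - 1 = -41

-41


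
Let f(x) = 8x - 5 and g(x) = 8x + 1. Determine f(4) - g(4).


f(4) = 27
g(4) = 33
Difference = -6

-6


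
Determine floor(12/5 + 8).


12/5 = 2.4
2.4 + 8 = 10.4
floor(10.4) = 10

10


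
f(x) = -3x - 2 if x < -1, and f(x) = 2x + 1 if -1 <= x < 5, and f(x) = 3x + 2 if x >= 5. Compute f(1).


1 satisfies -1 <= x < 5
f(1) = 3

3


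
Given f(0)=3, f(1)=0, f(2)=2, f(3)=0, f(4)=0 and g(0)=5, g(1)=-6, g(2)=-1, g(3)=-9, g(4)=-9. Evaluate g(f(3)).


f(3) = 0
g(0) = 5

5


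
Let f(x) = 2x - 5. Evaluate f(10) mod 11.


f(10) = 15
15 mod 11 = 4

4


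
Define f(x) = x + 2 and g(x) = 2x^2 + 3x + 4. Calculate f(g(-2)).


g(-2) = 6
f(6) = 8

8


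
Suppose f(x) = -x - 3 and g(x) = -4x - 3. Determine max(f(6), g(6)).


f(6) = -9
g(6) = -27
max = -9

-9


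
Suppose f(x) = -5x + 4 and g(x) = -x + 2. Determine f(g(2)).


4


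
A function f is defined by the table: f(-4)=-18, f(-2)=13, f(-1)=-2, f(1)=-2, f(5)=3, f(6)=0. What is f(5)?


Reading from the table at x = 5

3


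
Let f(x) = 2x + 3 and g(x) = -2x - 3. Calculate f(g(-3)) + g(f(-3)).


12


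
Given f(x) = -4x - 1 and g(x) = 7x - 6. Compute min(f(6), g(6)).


-25


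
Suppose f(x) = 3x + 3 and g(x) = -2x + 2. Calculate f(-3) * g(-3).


-48


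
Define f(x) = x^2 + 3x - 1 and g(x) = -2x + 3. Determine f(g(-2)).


g(-2) = 7
f(7) = 1*(7)^2 + 3*(7) - 1 = 69

69


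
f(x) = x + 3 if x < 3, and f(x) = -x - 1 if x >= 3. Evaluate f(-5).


-2


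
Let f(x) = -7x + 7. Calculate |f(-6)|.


f(-6) = 49
|49| = 49

49


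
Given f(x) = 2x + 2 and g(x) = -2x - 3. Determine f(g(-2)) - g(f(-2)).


f(g(-2)) = 4
g(f(-2)) = 1
Difference = 3

3


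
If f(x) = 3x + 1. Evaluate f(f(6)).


f(6) = 19
f(19) = 58

58


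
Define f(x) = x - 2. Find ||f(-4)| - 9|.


f(-4) = -6
|-6| = 6
|6 - 9| = 3

3


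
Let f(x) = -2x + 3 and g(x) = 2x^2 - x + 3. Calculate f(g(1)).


g(1) = 4
f(4) = -5

-5


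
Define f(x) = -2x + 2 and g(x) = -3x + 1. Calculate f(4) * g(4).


f(4) = -6
g(4) = -11
Product = 66

66


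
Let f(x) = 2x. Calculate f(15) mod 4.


2


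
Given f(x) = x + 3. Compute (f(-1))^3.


f(-1) = 2
(2)^3 = 8

8


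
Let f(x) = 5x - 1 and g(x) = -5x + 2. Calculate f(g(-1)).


g(-1) = 7
f(7) = 34

34


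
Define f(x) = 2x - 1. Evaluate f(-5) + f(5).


f(-5) = -11
f(5) = 9
Sum = -2

-2


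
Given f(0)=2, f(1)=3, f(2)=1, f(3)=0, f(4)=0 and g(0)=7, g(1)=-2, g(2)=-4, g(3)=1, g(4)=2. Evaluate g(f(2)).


f(2) = 1
g(1) = -2

-2


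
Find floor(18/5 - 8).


-5


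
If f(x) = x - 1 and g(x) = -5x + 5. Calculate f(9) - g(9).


f(9) = 8
g(9) = -40
Difference = 48

48


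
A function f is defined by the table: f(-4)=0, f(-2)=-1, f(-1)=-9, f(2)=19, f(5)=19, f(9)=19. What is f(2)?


19


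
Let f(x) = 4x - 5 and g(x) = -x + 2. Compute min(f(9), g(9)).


f(9) = 31
g(9) = -7
min = -7

-7
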